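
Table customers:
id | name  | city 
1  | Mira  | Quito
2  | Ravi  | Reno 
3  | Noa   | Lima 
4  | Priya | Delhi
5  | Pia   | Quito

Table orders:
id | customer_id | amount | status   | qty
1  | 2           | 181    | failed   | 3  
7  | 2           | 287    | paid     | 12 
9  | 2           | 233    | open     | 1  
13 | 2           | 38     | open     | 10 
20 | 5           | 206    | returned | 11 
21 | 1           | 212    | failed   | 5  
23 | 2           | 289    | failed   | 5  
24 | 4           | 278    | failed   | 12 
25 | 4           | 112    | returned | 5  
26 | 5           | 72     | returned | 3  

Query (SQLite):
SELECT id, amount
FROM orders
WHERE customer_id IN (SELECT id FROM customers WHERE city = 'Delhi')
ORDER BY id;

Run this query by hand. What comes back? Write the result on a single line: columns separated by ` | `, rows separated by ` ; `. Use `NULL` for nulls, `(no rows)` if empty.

24 | 278 ; 25 | 112

Inner query: customers.id where city = 'Delhi'.
Outer: keep orders rows whose customer_id is in that set.
Inner query → {4}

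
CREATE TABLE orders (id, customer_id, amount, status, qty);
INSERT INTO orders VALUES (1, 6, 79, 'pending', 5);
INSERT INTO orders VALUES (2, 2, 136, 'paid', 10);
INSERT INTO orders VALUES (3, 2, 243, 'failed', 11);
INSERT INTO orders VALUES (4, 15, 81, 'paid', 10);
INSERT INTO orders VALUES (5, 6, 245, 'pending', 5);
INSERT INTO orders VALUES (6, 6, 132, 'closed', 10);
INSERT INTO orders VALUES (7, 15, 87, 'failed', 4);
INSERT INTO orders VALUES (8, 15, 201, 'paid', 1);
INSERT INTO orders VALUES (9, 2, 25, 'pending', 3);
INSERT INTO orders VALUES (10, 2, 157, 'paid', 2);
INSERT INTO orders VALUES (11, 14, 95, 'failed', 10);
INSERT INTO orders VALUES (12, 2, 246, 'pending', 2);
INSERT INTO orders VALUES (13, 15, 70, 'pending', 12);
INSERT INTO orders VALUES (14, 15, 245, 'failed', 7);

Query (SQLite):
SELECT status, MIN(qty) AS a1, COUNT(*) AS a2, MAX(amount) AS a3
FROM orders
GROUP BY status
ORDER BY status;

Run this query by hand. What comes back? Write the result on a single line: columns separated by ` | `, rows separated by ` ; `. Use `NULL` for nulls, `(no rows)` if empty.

Group orders by status.
Per group compute: MIN(qty), COUNT(*), MAX(amount).
  closed: ids {6} → MIN(qty)=10, COUNT(*)=1, MAX(amount)=132
  failed: ids {3, 7, 11, 14} → MIN(qty)=4, COUNT(*)=4, MAX(amount)=245
  paid: ids {2, 4, 8, 10} → MIN(qty)=1, COUNT(*)=4, MAX(amount)=201
  pending: ids {1, 5, 9, 12, 13} → MIN(qty)=2, COUNT(*)=5, MAX(amount)=246

closed | 10 | 1 | 132 ; failed | 4 | 4 | 245 ; paid | 1 | 4 | 201 ; pending | 2 | 5 | 246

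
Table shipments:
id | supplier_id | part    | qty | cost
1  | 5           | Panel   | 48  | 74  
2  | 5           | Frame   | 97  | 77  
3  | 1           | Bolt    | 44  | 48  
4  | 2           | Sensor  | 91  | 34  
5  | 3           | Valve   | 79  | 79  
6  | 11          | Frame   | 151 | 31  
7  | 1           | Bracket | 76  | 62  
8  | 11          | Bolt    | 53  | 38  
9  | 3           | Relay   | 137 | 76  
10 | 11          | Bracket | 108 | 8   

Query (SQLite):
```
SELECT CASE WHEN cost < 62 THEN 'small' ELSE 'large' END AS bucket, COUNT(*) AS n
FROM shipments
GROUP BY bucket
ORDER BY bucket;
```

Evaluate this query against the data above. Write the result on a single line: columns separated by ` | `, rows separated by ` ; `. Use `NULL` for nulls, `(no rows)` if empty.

large | 5 ; small | 5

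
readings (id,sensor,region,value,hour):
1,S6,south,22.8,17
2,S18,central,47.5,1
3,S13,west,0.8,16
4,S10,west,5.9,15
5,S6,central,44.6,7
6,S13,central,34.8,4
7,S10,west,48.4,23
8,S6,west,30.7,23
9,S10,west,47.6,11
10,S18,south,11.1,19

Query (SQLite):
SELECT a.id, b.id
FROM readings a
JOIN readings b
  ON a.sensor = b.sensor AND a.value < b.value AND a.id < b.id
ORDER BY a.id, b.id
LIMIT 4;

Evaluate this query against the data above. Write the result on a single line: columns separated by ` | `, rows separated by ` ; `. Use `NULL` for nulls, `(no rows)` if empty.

1 | 5 ; 1 | 8 ; 3 | 6 ; 4 | 7

Pairs (a,b) with same sensor, a.value < b.value, a.id < b.id.
sensor groups: S10:{4,7,9} S13:{3,6} S18:{2,10} S6:{1,5,8}
Ordered by (a.id, b.id); first 4.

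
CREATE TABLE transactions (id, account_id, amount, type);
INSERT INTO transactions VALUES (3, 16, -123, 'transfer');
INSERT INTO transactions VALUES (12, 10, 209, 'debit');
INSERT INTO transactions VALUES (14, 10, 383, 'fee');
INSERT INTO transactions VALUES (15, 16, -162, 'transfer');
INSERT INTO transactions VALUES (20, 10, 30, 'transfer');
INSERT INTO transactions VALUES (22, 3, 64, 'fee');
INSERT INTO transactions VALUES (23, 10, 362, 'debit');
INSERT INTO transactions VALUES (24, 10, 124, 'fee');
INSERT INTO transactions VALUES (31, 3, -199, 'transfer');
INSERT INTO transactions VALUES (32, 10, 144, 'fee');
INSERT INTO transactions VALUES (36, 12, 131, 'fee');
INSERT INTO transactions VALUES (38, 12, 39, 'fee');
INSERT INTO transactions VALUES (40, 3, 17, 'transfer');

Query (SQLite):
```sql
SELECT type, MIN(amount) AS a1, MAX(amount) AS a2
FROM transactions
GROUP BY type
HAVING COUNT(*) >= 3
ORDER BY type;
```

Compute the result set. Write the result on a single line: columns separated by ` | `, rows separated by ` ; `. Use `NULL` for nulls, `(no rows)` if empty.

fee | 39 | 383 ; transfer | -199 | 30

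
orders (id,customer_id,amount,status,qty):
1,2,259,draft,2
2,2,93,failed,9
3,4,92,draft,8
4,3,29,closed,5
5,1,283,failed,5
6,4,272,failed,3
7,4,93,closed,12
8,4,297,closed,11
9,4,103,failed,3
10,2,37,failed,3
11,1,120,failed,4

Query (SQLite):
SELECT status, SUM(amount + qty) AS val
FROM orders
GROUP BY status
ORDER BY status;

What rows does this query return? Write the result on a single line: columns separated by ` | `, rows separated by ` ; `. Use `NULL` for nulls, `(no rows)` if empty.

closed | 447 ; draft | 361 ; failed | 935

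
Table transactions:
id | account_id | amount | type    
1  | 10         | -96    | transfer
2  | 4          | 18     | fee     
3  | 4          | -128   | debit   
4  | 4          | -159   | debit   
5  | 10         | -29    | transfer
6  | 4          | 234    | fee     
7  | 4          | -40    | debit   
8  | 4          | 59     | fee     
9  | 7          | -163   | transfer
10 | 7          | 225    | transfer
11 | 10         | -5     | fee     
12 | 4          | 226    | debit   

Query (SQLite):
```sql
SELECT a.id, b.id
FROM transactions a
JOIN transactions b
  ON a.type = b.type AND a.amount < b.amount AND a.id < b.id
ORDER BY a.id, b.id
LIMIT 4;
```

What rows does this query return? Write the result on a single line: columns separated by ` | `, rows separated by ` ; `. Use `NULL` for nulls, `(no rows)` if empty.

1 | 5 ; 1 | 10 ; 2 | 6 ; 2 | 8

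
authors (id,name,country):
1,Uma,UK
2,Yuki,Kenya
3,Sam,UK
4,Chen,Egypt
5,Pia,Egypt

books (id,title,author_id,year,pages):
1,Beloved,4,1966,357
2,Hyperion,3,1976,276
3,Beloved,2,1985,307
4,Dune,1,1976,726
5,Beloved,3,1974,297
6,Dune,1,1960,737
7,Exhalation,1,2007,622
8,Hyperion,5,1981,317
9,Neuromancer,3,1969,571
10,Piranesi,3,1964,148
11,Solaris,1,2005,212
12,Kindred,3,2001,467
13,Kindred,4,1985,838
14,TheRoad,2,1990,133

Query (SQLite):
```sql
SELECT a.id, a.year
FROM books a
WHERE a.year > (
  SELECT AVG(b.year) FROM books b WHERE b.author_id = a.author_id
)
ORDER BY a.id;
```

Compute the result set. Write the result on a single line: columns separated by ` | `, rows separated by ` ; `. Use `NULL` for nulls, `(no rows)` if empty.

7 | 2007 ; 11 | 2005 ; 12 | 2001 ; 13 | 1985 ; 14 | 1990

For each books row a, compute AVG(year) over rows sharing a.author_id.
Keep row a if a.year > that per-group AVG.
  author_id=1: AVG(year) = 1987.0
  author_id=2: AVG(year) = 1987.5
  author_id=3: AVG(year) = 1976.8
  author_id=4: AVG(year) = 1975.5
  author_id=5: AVG(year) = 1981.0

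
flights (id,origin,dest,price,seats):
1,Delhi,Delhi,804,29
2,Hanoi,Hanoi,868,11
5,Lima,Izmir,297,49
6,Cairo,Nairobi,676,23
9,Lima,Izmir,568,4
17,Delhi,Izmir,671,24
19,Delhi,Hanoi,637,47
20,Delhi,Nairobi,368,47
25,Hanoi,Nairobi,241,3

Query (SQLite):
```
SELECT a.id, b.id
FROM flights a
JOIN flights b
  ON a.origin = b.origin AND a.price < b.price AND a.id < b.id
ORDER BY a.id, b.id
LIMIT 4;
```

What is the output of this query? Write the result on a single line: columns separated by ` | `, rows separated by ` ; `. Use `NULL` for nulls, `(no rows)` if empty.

5 | 9

Pairs (a,b) with same origin, a.price < b.price, a.id < b.id.
origin groups: Cairo:{6} Delhi:{1,17,19,20} Hanoi:{2,25} Lima:{5,9}
Ordered by (a.id, b.id); first 4.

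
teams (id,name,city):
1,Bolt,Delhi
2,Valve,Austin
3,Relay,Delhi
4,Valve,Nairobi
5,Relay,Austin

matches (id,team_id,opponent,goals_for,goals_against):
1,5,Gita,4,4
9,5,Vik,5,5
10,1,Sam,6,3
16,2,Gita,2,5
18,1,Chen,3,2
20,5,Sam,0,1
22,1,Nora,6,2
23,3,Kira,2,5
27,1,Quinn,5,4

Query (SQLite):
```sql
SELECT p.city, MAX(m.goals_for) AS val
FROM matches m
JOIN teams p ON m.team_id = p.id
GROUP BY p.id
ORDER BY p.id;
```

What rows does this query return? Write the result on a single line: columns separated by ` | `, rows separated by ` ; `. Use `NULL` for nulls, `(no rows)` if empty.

Join each matches row to its teams via team_id.
Group joined rows by teams.id; compute MAX(m.goals_for) per group.
  1: ids {10, 18, 22, 27} → MAX(m.goals_for)=6
  2: ids {16} → MAX(m.goals_for)=2
  3: ids {23} → MAX(m.goals_for)=2
  5: ids {1, 9, 20} → MAX(m.goals_for)=5

Delhi | 6 ; Austin | 2 ; Delhi | 2 ; Austin | 5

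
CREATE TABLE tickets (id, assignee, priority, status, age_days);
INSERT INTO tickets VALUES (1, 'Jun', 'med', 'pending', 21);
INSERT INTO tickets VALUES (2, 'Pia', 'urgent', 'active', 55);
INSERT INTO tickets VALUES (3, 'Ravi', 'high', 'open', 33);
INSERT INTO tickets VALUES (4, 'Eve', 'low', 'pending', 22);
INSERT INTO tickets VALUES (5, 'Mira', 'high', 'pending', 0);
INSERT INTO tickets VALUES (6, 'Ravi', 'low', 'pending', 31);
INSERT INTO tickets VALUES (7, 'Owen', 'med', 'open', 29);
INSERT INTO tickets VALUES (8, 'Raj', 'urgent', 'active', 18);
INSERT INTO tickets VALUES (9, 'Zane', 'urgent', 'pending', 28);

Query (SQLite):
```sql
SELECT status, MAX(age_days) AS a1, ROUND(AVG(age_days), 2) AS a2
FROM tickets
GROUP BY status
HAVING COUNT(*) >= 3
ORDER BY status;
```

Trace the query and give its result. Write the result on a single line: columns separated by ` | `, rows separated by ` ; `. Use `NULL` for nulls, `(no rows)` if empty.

Group tickets by status.
Per group compute: MAX(age_days), ROUND(AVG(age_days), 2).
HAVING: drop groups with fewer than 3 rows.
  active: ids {2, 8} → MAX(age_days)=55, ROUND(AVG(age_days), 2)=36.5
  open: ids {3, 7} → MAX(age_days)=33, ROUND(AVG(age_days), 2)=31
  pending: ids {1, 4, 5, 6, 9} → MAX(age_days)=31, ROUND(AVG(age_days), 2)=20.4

pending | 31 | 20.4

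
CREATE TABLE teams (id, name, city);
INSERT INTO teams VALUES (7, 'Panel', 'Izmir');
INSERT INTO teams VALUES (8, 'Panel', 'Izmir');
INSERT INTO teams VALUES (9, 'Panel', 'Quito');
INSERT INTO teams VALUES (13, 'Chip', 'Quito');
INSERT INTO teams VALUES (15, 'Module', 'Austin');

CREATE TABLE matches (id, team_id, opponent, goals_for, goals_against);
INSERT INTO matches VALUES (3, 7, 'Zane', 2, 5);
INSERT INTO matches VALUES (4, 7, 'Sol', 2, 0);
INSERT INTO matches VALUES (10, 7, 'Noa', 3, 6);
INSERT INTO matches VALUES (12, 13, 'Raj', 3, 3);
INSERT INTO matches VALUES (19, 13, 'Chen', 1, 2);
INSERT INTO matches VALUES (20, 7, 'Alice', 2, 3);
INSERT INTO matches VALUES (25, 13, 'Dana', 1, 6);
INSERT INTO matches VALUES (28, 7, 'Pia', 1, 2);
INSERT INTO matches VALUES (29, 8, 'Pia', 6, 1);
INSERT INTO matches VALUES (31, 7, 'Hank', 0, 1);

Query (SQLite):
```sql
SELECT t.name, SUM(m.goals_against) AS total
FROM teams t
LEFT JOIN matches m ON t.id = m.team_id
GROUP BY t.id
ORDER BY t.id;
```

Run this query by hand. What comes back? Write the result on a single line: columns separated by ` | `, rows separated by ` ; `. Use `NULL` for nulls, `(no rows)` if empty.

Panel | 17 ; Panel | 1 ; Panel | NULL ; Chip | 11 ; Module | NULL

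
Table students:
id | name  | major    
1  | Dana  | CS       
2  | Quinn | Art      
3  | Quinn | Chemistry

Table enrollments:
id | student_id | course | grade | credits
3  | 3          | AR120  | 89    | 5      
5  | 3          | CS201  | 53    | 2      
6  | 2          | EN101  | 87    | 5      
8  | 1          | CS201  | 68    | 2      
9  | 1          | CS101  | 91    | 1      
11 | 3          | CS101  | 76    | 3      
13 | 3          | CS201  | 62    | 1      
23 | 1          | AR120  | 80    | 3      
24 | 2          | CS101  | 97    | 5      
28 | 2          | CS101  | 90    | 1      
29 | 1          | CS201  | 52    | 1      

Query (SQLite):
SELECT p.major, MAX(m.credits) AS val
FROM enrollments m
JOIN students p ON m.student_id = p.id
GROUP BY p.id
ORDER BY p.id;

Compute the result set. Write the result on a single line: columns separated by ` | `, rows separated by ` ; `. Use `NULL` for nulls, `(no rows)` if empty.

CS | 3 ; Art | 5 ; Chemistry | 5

Join each enrollments row to its students via student_id.
Group joined rows by students.id; compute MAX(m.credits) per group.
  1: ids {8, 9, 23, 29} → MAX(m.credits)=3
  2: ids {6, 24, 28} → MAX(m.credits)=5
  3: ids {3, 5, 11, 13} → MAX(m.credits)=5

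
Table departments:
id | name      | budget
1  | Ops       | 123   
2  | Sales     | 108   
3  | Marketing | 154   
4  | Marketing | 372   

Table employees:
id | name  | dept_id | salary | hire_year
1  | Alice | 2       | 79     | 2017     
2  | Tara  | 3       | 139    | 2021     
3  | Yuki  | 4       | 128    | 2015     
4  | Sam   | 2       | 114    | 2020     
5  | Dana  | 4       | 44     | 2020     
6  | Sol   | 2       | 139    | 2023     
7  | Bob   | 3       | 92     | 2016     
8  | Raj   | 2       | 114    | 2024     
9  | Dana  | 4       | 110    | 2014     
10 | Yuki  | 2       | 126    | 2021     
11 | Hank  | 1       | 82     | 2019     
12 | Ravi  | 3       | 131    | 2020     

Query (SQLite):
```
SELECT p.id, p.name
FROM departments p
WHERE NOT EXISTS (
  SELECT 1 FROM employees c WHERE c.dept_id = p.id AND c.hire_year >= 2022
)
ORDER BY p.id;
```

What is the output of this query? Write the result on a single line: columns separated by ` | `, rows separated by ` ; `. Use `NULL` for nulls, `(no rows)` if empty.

For each departments row, check whether any employees with matching dept_id has hire_year >= 2022.
Keep rows where that is false.

1 | Ops ; 3 | Marketing ; 4 | Marketing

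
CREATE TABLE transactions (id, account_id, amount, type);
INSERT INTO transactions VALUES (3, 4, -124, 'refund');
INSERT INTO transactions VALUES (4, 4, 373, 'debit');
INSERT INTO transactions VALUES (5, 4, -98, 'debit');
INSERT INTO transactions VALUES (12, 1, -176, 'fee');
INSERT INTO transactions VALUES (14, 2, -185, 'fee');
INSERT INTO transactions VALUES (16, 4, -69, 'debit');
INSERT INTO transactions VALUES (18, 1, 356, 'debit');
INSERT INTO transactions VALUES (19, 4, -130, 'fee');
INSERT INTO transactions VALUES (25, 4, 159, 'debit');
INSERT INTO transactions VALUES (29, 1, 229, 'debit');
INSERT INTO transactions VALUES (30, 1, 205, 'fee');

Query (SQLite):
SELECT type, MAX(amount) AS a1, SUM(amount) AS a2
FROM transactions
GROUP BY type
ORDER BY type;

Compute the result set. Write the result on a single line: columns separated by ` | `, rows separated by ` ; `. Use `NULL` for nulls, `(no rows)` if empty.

Group transactions by type.
Per group compute: MAX(amount), SUM(amount).
  debit: ids {4, 5, 16, 18, 25, 29} → MAX(amount)=373, SUM(amount)=950
  fee: ids {12, 14, 19, 30} → MAX(amount)=205, SUM(amount)=-286
  refund: ids {3} → MAX(amount)=-124, SUM(amount)=-124

debit | 373 | 950 ; fee | 205 | -286 ; refund | -124 | -124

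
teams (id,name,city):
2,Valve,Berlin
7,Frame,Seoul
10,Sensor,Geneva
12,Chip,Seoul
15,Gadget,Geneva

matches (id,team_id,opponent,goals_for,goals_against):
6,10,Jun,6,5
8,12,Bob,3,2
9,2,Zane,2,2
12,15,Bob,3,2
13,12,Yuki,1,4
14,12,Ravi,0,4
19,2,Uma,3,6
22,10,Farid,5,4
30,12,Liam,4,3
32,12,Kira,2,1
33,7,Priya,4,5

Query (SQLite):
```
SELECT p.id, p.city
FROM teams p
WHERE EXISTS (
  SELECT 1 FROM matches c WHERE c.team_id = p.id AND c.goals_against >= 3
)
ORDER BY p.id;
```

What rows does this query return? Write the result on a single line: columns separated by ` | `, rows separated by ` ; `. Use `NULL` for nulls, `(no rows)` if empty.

For each teams row, check whether any matches with matching team_id has goals_against >= 3.
Keep rows where that is true.

2 | Berlin ; 7 | Seoul ; 10 | Geneva ; 12 | Seoul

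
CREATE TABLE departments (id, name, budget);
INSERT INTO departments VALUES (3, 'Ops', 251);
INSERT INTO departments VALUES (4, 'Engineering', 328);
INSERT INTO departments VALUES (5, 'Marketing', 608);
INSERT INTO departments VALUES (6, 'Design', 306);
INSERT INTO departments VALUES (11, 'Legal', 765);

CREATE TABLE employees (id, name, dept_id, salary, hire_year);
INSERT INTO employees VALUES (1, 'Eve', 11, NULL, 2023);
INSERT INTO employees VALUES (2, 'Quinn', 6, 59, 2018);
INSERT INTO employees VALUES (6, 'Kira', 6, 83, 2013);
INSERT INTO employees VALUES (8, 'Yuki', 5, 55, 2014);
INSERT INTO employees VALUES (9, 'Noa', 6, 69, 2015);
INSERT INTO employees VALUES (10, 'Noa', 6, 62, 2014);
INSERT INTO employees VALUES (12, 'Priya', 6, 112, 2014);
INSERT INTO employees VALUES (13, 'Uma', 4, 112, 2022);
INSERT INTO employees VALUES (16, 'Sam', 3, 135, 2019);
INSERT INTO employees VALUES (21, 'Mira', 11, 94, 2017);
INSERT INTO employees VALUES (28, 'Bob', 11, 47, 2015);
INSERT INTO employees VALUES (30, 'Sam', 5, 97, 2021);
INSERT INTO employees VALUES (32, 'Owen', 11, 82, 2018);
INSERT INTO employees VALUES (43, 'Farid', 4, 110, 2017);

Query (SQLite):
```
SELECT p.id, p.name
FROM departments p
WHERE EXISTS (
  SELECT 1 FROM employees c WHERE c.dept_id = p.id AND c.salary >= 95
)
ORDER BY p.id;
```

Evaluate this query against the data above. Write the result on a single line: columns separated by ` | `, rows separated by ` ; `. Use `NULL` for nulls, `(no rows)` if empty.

3 | Ops ; 4 | Engineering ; 5 | Marketing ; 6 | Design

For each departments row, check whether any employees with matching dept_id has salary >= 95.
Keep rows where that is true.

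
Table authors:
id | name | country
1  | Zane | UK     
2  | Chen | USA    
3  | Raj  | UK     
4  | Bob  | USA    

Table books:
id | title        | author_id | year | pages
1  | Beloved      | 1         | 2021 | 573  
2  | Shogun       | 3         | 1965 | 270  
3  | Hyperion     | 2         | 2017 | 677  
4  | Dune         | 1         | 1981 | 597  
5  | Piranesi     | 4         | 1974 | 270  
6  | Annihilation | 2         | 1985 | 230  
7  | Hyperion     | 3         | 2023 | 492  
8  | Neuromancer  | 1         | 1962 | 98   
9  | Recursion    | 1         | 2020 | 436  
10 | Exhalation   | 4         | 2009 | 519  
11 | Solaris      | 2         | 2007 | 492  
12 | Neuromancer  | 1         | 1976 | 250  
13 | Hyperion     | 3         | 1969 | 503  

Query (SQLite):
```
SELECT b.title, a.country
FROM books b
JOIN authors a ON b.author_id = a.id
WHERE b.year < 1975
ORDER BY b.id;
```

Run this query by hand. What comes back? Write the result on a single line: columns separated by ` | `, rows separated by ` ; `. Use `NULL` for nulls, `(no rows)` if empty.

Each books row matches the authors row where author_id = authors.id.
Then keep rows with b.year < 1975.

Shogun | UK ; Piranesi | USA ; Neuromancer | UK ; Hyperion | UK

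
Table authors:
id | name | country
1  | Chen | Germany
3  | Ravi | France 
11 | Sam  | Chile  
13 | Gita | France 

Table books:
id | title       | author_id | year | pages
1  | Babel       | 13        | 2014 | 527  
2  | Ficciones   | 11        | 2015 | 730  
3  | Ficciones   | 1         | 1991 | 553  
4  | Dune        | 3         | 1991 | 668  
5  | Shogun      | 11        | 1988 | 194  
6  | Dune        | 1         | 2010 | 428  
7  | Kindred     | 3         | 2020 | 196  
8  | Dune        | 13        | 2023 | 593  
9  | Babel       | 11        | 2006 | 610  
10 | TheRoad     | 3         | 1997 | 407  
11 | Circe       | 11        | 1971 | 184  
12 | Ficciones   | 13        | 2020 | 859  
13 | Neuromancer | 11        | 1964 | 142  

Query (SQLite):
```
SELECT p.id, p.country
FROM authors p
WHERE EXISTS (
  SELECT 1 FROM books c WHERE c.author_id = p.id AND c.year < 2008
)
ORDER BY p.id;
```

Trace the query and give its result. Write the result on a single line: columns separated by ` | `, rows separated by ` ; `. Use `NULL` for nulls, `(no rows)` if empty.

For each authors row, check whether any books with matching author_id has year < 2008.
Keep rows where that is true.

1 | Germany ; 3 | France ; 11 | Chile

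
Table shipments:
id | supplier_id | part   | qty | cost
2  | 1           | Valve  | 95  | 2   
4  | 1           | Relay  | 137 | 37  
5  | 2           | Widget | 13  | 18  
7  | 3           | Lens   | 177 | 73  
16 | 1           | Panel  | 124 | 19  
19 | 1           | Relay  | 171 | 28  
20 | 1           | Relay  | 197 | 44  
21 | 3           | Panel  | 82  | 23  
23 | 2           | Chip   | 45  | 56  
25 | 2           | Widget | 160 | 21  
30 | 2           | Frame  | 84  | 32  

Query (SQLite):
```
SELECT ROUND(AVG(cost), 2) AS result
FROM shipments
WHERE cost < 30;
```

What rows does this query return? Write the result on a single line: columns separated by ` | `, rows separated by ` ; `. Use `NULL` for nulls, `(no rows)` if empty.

Rows where cost < 30 → cost values: [2, 18, 19, 28, 23, 21].
AVG = 111 / 6 (rounded to 2 dp).

18.5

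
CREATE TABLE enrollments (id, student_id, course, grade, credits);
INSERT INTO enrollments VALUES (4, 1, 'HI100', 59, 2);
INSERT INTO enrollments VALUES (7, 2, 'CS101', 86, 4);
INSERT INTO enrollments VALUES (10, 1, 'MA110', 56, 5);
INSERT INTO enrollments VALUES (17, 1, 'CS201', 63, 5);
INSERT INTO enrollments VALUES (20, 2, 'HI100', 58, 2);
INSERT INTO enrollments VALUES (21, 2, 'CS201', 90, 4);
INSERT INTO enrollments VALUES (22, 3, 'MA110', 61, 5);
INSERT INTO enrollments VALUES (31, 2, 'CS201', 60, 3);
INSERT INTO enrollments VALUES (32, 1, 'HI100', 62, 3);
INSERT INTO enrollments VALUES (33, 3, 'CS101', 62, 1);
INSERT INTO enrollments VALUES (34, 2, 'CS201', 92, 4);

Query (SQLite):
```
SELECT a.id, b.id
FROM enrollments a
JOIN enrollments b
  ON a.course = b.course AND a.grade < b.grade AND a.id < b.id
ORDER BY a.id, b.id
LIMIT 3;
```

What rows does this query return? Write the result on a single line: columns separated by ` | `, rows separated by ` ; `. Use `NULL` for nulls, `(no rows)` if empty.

Pairs (a,b) with same course, a.grade < b.grade, a.id < b.id.
course groups: CS101:{7,33} CS201:{17,21,31,34} HI100:{4,20,32} MA110:{10,22}
Ordered by (a.id, b.id); first 3.

4 | 32 ; 10 | 22 ; 17 | 21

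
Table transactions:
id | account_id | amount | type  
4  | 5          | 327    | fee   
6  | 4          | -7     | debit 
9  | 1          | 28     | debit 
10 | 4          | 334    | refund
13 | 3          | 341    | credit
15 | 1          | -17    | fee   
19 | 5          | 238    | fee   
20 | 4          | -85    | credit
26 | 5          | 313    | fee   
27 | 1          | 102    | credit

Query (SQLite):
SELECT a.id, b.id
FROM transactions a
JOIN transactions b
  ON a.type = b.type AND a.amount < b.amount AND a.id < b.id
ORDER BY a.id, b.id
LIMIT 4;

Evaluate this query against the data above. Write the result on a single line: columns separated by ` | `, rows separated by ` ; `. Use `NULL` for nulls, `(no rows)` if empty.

6 | 9 ; 15 | 19 ; 15 | 26 ; 19 | 26

Pairs (a,b) with same type, a.amount < b.amount, a.id < b.id.
type groups: credit:{13,20,27} debit:{6,9} fee:{4,15,19,26} refund:{10}
Ordered by (a.id, b.id); first 4.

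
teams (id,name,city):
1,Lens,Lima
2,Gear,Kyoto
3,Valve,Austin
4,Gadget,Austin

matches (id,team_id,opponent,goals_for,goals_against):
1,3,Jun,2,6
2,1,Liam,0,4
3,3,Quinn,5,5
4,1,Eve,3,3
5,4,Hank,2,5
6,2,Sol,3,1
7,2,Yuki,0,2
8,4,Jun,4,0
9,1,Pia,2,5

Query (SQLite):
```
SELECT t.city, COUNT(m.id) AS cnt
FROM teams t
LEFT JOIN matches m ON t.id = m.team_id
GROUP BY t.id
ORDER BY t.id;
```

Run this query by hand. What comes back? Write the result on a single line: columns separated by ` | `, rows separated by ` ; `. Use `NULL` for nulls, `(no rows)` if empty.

LEFT JOIN keeps every teams row; unmatched ones get NULL for matches columns.
Group by teams.id and compute COUNT(m.id). COUNT(col) of an all-NULL group is 0.
  1: ids {2, 4, 9} → COUNT(m.id)=3
  2: ids {6, 7} → COUNT(m.id)=2
  3: ids {1, 3} → COUNT(m.id)=2
  4: ids {5, 8} → COUNT(m.id)=2

Lima | 3 ; Kyoto | 2 ; Austin | 2 ; Austin | 2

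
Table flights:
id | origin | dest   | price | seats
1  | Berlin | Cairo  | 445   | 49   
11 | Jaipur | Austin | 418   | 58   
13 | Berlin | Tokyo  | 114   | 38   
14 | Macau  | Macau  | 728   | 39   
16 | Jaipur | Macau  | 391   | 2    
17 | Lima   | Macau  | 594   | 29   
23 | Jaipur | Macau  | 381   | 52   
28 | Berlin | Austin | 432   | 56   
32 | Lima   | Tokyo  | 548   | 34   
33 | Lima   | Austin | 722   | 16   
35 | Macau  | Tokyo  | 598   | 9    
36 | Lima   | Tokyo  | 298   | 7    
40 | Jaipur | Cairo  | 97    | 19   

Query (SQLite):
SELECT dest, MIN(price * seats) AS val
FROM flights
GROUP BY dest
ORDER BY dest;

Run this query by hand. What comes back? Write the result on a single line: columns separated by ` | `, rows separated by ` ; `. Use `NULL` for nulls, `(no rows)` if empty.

Austin | 11552 ; Cairo | 1843 ; Macau | 782 ; Tokyo | 2086

For each row compute price * seats.
Group by dest; take MIN of the expression per group.
  Austin: ids {11, 28, 33} → MIN(price * seats)=11552
  Cairo: ids {1, 40} → MIN(price * seats)=1843
  Macau: ids {14, 16, 17, 23} → MIN(price * seats)=782
  Tokyo: ids {13, 32, 35, 36} → MIN(price * seats)=2086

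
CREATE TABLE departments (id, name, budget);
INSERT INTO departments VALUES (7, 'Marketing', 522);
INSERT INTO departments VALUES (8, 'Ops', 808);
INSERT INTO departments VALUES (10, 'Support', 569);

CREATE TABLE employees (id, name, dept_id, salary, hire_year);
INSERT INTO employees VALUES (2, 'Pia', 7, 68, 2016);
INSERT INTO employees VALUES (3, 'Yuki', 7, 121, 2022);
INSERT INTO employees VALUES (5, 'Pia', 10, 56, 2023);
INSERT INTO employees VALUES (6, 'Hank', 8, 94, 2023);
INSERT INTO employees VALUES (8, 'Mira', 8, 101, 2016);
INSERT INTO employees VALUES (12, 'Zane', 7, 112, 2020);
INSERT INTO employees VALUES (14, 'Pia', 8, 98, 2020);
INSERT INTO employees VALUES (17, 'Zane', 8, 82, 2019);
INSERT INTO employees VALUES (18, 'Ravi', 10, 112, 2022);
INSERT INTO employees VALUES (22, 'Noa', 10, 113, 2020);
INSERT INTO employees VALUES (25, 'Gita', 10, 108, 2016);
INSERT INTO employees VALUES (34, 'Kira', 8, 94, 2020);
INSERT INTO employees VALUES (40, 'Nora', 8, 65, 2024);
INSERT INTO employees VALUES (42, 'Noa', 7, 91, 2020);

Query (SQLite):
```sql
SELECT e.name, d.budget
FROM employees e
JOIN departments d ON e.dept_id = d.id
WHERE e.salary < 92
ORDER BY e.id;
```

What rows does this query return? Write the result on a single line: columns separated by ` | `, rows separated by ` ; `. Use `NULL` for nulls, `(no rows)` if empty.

Pia | 522 ; Pia | 569 ; Zane | 808 ; Nora | 808 ; Noa | 522

Each employees row matches the departments row where dept_id = departments.id.
Then keep rows with e.salary < 92.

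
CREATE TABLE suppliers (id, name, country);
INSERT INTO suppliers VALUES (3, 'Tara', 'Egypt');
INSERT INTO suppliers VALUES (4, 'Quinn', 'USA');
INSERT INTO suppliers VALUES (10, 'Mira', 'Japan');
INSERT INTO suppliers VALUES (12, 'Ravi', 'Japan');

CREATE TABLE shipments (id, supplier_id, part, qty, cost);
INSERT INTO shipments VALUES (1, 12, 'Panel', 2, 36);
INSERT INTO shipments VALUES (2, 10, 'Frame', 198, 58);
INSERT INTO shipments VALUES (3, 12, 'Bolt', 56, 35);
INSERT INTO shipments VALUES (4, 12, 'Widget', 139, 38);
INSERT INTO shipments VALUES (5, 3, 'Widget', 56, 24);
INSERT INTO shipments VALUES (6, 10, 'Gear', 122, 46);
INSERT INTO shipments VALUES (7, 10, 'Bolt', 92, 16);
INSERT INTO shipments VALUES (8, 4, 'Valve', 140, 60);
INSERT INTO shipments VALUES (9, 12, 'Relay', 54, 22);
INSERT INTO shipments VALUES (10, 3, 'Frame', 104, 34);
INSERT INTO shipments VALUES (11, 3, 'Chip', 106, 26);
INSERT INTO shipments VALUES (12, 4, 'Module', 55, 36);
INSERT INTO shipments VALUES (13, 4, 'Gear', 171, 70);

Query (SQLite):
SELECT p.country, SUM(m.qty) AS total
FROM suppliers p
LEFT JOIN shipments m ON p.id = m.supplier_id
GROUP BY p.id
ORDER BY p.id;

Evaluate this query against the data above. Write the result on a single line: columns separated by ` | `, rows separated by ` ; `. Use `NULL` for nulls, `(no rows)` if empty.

Egypt | 266 ; USA | 366 ; Japan | 412 ; Japan | 251

LEFT JOIN keeps every suppliers row; unmatched ones get NULL for shipments columns.
Group by suppliers.id and compute SUM(m.qty). SUM over an all-NULL group is NULL.
  3: ids {5, 10, 11} → SUM(m.qty)=266
  4: ids {8, 12, 13} → SUM(m.qty)=366
  10: ids {2, 6, 7} → SUM(m.qty)=412
  12: ids {1, 3, 4, 9} → SUM(m.qty)=251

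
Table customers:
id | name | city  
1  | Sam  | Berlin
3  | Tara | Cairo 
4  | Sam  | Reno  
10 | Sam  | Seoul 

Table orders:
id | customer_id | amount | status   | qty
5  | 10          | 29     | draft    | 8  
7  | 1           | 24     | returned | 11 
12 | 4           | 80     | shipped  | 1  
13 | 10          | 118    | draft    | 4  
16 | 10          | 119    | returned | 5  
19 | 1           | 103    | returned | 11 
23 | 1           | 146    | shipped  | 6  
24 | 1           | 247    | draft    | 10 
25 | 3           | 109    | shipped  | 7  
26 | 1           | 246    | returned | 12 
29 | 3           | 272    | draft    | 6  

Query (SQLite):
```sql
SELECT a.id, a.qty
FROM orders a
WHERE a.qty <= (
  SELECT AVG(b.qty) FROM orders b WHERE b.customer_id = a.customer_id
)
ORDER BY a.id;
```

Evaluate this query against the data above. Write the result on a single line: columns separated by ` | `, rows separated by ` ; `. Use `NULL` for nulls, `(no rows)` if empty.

For each orders row a, compute AVG(qty) over rows sharing a.customer_id.
Keep row a if a.qty <= that per-group AVG.
  customer_id=1: AVG(qty) = 10.0
  customer_id=3: AVG(qty) = 6.5
  customer_id=4: AVG(qty) = 1.0
  customer_id=10: AVG(qty) = 5.666667

12 | 1 ; 13 | 4 ; 16 | 5 ; 23 | 6 ; 24 | 10 ; 29 | 6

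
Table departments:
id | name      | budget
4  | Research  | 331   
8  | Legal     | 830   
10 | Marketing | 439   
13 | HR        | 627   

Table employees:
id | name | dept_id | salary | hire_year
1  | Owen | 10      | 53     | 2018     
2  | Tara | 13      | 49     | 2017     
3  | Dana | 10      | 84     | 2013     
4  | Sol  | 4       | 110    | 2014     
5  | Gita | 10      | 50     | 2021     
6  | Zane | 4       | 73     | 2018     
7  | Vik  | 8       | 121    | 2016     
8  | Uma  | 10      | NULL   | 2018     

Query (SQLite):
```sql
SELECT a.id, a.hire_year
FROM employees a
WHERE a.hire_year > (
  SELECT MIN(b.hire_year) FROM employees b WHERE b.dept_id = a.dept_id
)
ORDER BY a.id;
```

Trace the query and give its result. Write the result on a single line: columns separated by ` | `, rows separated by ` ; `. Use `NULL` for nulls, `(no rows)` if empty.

1 | 2018 ; 5 | 2021 ; 6 | 2018 ; 8 | 2018

For each employees row a, compute MIN(hire_year) over rows sharing a.dept_id.
Keep row a if a.hire_year > that per-group MIN.
  dept_id=4: MIN(hire_year) = 2014
  dept_id=8: MIN(hire_year) = 2016
  dept_id=10: MIN(hire_year) = 2013
  dept_id=13: MIN(hire_year) = 2017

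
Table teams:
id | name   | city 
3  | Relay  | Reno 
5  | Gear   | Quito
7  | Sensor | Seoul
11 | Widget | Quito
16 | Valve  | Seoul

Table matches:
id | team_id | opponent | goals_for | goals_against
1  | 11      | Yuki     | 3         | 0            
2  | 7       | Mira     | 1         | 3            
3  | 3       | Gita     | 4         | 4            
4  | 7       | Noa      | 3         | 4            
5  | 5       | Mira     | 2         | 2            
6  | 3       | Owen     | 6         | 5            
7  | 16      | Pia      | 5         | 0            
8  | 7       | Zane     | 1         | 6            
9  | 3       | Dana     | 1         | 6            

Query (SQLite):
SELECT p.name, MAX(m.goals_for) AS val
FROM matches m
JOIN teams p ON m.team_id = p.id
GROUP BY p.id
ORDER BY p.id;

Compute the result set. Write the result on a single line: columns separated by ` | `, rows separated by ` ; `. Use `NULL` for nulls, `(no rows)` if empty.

Relay | 6 ; Gear | 2 ; Sensor | 3 ; Widget | 3 ; Valve | 5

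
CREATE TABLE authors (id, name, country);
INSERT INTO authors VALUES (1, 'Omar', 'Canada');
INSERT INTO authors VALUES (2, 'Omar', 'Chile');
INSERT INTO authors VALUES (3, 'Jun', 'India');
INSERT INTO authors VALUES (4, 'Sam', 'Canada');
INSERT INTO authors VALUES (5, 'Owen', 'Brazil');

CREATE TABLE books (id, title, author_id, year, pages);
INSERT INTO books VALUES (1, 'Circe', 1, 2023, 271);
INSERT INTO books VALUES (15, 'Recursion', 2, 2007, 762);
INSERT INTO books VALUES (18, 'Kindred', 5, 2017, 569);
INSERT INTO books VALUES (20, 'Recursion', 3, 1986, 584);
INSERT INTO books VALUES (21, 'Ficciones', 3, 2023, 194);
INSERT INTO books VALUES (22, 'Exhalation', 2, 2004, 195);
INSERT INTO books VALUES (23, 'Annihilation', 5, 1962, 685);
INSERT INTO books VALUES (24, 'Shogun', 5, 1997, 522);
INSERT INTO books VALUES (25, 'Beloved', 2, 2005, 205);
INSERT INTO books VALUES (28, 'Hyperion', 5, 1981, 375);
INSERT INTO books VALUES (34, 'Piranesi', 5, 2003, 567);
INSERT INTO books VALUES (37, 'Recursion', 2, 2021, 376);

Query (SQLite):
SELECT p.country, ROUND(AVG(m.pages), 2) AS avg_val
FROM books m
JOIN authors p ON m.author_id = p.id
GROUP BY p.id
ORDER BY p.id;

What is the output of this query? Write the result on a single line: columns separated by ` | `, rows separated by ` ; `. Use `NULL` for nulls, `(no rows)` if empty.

Canada | 271 ; Chile | 384.5 ; India | 389 ; Brazil | 543.6

Join each books row to its authors via author_id.
Group joined rows by authors.id; compute ROUND(AVG(m.pages), 2) per group.
  1: ids {1} → ROUND(AVG(m.pages), 2)=271
  2: ids {15, 22, 25, 37} → ROUND(AVG(m.pages), 2)=384.5
  3: ids {20, 21} → ROUND(AVG(m.pages), 2)=389
  5: ids {18, 23, 24, 28, 34} → ROUND(AVG(m.pages), 2)=543.6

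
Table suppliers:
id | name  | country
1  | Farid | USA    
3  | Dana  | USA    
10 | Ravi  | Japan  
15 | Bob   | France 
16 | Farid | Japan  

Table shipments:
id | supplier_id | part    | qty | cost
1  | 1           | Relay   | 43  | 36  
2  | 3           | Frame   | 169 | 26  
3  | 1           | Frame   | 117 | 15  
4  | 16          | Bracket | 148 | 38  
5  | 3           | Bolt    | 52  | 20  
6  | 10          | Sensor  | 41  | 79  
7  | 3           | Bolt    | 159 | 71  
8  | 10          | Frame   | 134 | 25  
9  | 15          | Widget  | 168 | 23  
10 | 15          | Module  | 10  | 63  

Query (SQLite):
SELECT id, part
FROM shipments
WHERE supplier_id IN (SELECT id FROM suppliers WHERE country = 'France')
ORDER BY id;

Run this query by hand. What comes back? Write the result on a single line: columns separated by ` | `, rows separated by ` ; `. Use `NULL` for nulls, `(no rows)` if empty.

Inner query: suppliers.id where country = 'France'.
Outer: keep shipments rows whose supplier_id is in that set.
Inner query → {15}

9 | Widget ; 10 | Module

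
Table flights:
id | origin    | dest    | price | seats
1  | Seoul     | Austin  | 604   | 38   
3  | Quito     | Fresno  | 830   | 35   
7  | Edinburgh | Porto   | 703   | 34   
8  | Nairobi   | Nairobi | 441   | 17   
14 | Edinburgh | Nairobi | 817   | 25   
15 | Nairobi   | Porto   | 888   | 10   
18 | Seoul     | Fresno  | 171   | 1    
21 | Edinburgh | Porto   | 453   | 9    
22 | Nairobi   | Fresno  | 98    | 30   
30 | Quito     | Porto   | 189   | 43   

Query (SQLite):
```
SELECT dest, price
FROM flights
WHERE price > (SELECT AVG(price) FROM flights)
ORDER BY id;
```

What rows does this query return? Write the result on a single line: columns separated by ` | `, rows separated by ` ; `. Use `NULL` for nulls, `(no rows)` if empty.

Austin | 604 ; Fresno | 830 ; Porto | 703 ; Nairobi | 817 ; Porto | 888

Scalar subquery: AVG(price) over all flights rows = 519.4.
Keep rows where price > that value.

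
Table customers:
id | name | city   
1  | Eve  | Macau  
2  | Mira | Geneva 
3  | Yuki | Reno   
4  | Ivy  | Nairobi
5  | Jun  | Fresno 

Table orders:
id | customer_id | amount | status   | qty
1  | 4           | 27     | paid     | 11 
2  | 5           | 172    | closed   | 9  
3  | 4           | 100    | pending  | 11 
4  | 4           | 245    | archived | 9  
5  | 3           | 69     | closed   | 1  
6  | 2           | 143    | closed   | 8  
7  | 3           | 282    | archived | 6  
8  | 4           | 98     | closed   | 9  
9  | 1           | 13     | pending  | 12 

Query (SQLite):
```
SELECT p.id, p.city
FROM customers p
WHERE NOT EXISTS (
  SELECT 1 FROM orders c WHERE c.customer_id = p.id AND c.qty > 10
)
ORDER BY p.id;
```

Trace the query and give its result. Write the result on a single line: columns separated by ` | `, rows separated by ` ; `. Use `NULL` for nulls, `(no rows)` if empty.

For each customers row, check whether any orders with matching customer_id has qty > 10.
Keep rows where that is false.

2 | Geneva ; 3 | Reno ; 5 | Fresno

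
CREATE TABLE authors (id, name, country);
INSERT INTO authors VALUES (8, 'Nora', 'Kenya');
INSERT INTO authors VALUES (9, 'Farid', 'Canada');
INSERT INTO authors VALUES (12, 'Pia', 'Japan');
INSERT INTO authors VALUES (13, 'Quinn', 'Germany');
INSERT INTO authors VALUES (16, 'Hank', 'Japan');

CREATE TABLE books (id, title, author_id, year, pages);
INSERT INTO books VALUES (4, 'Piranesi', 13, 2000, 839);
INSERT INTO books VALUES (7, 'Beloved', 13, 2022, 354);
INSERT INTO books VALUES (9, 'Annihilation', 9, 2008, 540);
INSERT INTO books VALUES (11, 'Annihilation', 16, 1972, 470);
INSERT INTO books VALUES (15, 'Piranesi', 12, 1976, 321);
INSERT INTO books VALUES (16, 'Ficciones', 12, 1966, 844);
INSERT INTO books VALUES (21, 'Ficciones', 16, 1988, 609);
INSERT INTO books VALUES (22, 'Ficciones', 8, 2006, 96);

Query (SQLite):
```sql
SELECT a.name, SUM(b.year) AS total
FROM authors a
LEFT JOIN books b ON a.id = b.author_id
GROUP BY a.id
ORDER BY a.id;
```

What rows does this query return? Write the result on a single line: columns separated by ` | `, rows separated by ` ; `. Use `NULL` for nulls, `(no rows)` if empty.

Nora | 2006 ; Farid | 2008 ; Pia | 3942 ; Quinn | 4022 ; Hank | 3960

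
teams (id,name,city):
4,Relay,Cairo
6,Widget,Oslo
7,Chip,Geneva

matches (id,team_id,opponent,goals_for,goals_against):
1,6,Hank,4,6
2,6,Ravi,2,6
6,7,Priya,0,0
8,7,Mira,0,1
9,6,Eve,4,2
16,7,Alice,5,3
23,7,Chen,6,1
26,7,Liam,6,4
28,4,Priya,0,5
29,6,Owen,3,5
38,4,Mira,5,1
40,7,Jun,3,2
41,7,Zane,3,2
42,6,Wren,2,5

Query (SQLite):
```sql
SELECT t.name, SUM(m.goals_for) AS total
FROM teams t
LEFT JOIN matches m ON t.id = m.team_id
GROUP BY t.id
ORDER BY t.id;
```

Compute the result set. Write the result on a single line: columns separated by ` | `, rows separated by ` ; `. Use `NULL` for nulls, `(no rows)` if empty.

Relay | 5 ; Widget | 15 ; Chip | 23

LEFT JOIN keeps every teams row; unmatched ones get NULL for matches columns.
Group by teams.id and compute SUM(m.goals_for). SUM over an all-NULL group is NULL.
  4: ids {28, 38} → SUM(m.goals_for)=5
  6: ids {1, 2, 9, 29, 42} → SUM(m.goals_for)=15
  7: ids {6, 8, 16, 23, 26, 40, 41} → SUM(m.goals_for)=23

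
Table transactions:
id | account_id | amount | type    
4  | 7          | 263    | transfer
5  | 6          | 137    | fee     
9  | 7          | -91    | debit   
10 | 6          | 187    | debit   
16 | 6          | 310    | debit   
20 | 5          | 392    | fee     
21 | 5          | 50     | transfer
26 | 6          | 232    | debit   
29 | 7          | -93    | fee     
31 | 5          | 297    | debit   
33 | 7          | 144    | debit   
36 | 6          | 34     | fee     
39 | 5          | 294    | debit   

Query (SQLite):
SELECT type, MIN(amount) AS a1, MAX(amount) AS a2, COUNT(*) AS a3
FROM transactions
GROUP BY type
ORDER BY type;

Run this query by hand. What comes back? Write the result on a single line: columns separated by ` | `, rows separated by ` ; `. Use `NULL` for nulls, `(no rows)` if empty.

debit | -91 | 310 | 7 ; fee | -93 | 392 | 4 ; transfer | 50 | 263 | 2

Group transactions by type.
Per group compute: MIN(amount), MAX(amount), COUNT(*).
  debit: ids {9, 10, 16, 26, 31, 33, 39} → MIN(amount)=-91, MAX(amount)=310, COUNT(*)=7
  fee: ids {5, 20, 29, 36} → MIN(amount)=-93, MAX(amount)=392, COUNT(*)=4
  transfer: ids {4, 21} → MIN(amount)=50, MAX(amount)=263, COUNT(*)=2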